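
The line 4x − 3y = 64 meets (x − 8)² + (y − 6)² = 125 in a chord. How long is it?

10

Centre (8, 6), r² = 125. Perpendicular distance d from centre to line = |−50| / √25 = 50/√25.
Chord = 2√(r² − d²) = 2·√(25) = 10.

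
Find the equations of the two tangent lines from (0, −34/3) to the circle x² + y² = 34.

5x + 3y = −34 and 5x − 3y = 34

Write the tangent as mx − y + (−34/3 − m·(0)) = 0 and set its distance from the centre to √34:
[m·(0) − (34/3)]² = 34(m² + 1)
9m² − 25 = 0, so m = −5/3 or m = 5/3.
With m = −5/3: 5x + 3y = −34. With m = 5/3: 5x − 3y = 34.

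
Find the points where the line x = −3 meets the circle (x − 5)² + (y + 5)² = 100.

(−3, −11) and (−3, 1)

The line gives x = −3. Substituting into the circle:
y² + 10y − 11 = 0
y = 1 or y = −11, giving (−3, 1) and (−3, −11).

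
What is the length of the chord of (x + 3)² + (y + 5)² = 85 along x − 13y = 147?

The distance from (−3, −5) to the line is 85/√170, and r² = 85.
Chord = 2√(r² − d²) = 2·√(85/2) = √170.

√170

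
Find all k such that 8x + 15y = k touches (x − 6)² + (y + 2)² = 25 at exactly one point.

Tangency holds when the distance from the centre (6, −2) to the line equals the radius 5:
|8·6 + 15·(−2) − k| / √289 = 5
|k − (18)| = 5·17, so k = 103 or k = −67.

k = −67 or k = 103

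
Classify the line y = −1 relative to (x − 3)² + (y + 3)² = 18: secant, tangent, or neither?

secant

d² = (0·3 + 1·(−3) − (−1))² = 4; r² = 18.
Since d² < r², the line cuts the circle twice.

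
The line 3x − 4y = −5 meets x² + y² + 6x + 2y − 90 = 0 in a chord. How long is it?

20

Express y = (5 + 3x)/4 and substitute into the circle:
25x² + 150x − 1375 = 0  ⟹  x² + 6x − 55 = 0
x = 5 or x = −11, giving (5, 5) and (−11, −7).
|(5, 5) − (−11, −7)| = √((16)² + (12)²) = 20.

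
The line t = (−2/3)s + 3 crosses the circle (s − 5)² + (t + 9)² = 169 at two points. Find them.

From the line, t = (9 − 2s)/3. Substituting:
13s² − 234s = 0  ⟹  s² − 18s = 0
s = 18 or s = 0, giving (18, −9) and (0, 3).

(0, 3) and (18, −9)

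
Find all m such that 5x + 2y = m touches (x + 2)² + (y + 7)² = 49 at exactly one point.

For a tangent, require d(centre, line) = r = 7.
|5·(−2) + 2·(−7) − m| / √29 = 7
|m − (−24)| = 7√29.

m = −24 ± 7√29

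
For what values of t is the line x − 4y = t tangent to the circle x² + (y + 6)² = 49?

For a tangent, require d(centre, line) = r = 7.
|1·0 − 4·(−6) − t| / √17 = 7
|t − (24)| = 7√17.

t = 24 ± 7√17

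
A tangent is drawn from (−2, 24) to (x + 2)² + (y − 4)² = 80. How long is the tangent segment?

With centre O = (−2, 4), |OP|² = 400 and r² = 80.
By the tangent–radius right angle, tangent length = √(|PO|² − r²) = √320 = 8√5.

8√5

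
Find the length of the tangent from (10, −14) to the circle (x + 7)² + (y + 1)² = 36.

√422

With centre O = (−7, −1), |OP|² = 458 and r² = 36.
By the tangent–radius right angle, tangent length = √(|PO|² − r²) = √422.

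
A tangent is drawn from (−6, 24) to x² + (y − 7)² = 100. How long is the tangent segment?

15

Centre (0, 7), r² = 100. |PO|² = (−6)² + (17)² = 325.
Power of the point: PT² = |PO|² − r² = 225, so PT = 15.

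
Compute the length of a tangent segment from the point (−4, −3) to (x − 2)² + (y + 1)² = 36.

2

With centre O = (2, −1), |OP|² = 40 and r² = 36.
The tangent meets the radius at right angles, so tangent² = |PO|² − r² = 40 − 36 = 4.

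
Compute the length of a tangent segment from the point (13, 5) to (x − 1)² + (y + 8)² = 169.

Centre (1, −8), r² = 169. |PO|² = (12)² + (13)² = 313.
The tangent meets the radius at right angles, so tangent² = |PO|² − r² = 313 − 169 = 144.

12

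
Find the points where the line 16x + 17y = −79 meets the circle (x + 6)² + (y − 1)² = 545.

From the line, y = (−79 − 16x)/17. Substituting:
545x² + 6540x − 137885 = 0  ⟹  x² + 12x − 253 = 0
x = 11 or x = −23, giving (11, −15) and (−23, 17).

(−23, 17) and (11, −15)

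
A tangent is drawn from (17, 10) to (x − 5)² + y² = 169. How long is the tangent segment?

5√3

The centre is (5, 0) and r = 13. The square of the distance from P to the centre is 144 + 100 = 244.
Power of the point: PT² = |PO|² − r² = 75, so PT = 5√3.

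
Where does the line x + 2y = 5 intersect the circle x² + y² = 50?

From the line, y = (5 − x)/2. Substituting:
5x² − 10x − 175 = 0  ⟹  x² − 2x − 35 = 0
x = 7 or x = −5, giving (7, −1) and (−5, 5).

(−5, 5) and (7, −1)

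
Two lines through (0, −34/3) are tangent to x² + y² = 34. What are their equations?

5x − 3y = 34 and 5x + 3y = −34

A line y − (−34/3) = m(x − (0)) is tangent when its distance from (0, 0) is √34:
[m·(0) − (34/3)]² = 34(m² + 1)
9m² − 25 = 0, so m = 5/3 or m = −5/3.
With m = 5/3: 5x − 3y = 34. With m = −5/3: 5x + 3y = −34.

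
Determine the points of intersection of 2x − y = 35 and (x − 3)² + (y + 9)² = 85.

Substitute y = 2x − 35:
5x² − 110x + 600 = 0  ⟹  x² − 22x + 120 = 0
x = 12 or x = 10, giving (12, −11) and (10, −15).

(10, −15) and (12, −11)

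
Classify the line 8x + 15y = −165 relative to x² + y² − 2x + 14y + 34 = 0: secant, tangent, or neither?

d² = (8·1 + 15·(−7) − (−165))²/289 = 16; r² = 16.
Since d² = r², the line is tangent.

tangent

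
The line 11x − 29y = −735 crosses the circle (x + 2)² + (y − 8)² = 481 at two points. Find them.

Express y = (735 + 11x)/29 and substitute into the circle:
962x² + 14430x − 148148 = 0  ⟹  x² + 15x − 154 = 0
x = 7 or x = −22, giving (7, 28) and (−22, 17).

(−22, 17) and (7, 28)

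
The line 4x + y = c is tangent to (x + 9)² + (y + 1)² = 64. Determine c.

c = −37 ± 8√17

Tangency holds when the distance from the centre (−9, −1) to the line equals the radius 8:
|4·(−9) + 1·(−1) − c| / √17 = 8
|c − (−37)| = 8√17.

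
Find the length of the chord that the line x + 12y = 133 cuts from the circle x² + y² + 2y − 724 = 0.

4√145

Centre (0, −1), r² = 725. Perpendicular distance d from centre to line = |−145| / √145 = 145/√145.
Chord = 2√(r² − d²) = 2·√(580) = 4√145.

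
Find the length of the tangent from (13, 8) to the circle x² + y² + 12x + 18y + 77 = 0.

With centre O = (−6, −9), |OP|² = 650 and r² = 40.
Power of the point: PT² = |PO|² − r² = 610, so PT = √610.

√610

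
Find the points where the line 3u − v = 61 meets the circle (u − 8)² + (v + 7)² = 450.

(11, −28) and (23, 8)

Express v = 3u − 61 and substitute into the circle:
10u² − 340u + 2530 = 0  ⟹  u² − 34u + 253 = 0
u = 23 or u = 11, giving (23, 8) and (11, −28).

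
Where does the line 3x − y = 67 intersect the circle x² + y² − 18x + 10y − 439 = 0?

(13, −28) and (26, 11)

Substitute y = 3x − 67:
10x² − 390x + 3380 = 0  ⟹  x² − 39x + 338 = 0
x = 26 or x = 13, giving (26, 11) and (13, −28).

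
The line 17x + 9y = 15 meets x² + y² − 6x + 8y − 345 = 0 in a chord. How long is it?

2√370

Express y = (15 − 17x)/9 and substitute into the circle:
370x² − 2220x − 26640 = 0  ⟹  x² − 6x − 72 = 0
x = 12 or x = −6, giving (12, −21) and (−6, 13).
|(12, −21) − (−6, 13)| = √((18)² + (−34)²) = 2√370.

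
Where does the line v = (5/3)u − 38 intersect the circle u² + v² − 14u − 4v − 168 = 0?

(18, −8) and (21, −3)

Express v = (−114 + 5u)/3 and substitute into the circle:
34u² − 1326u + 12852 = 0  ⟹  u² − 39u + 378 = 0
u = 21 or u = 18, giving (21, −3) and (18, −8).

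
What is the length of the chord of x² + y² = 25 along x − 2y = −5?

4√5

Centre (0, 0), r² = 25. Perpendicular distance d from centre to line = |5| / √5 = 5/√5.
Chord = 2√(r² − d²) = 2·√(20) = 4√5.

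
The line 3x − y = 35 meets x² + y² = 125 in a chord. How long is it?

√10

The distance from (0, 0) to the line is 35/√10, and r² = 125.
Chord = 2√(r² − d²) = 2·√(5/2) = √10.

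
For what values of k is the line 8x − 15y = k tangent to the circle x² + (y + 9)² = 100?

Tangency holds when the distance from the centre (0, −9) to the line equals the radius 10:
|8·0 − 15·(−9) − k| / √289 = 10
|k − (135)| = 10·17, so k = 305 or k = −35.

k = −35 or k = 305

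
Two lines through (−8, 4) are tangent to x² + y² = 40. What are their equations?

3x + y = −20 and x − 3y = −20

A line y − (4) = m(x − (−8)) is tangent when its distance from (0, 0) is 2√10:
(8m − (−4))² = 40(m² + 1)
3m² + 8m − 3 = 0, so m = −3 or m = 1/3.
With m = −3: 3x + y = −20. With m = 1/3: x − 3y = −20.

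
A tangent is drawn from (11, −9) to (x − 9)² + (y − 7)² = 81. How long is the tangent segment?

With centre O = (9, 7), |OP|² = 260 and r² = 81.
The tangent meets the radius at right angles, so tangent² = |PO|² − r² = 260 − 81 = 179.

√179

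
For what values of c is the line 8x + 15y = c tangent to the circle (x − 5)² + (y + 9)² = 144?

Tangency holds when the distance from the centre (5, −9) to the line equals the radius 12:
|8·5 + 15·(−9) − c| / √289 = 12
|c − (−95)| = 12·17, so c = 109 or c = −299.

c = −299 or c = 109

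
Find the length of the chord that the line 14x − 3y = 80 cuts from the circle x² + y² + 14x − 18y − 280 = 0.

2√205

Express y = (−80 + 14x)/3 and substitute into the circle:
205x² − 2870x + 8200 = 0  ⟹  x² − 14x + 40 = 0
x = 10 or x = 4, giving (10, 20) and (4, −8).
Chord length = distance between (10, 20) and (4, −8) = √820 = 2√205.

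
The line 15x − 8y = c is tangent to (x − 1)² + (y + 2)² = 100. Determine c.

c = −139 or c = 201

For a tangent, require d(centre, line) = r = 10.
|15·1 − 8·(−2) − c| / √289 = 10
|c − (31)| = 10·17, so c = 201 or c = −139.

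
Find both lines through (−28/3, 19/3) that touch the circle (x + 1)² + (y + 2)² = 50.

Let a tangent through (−28/3, 19/3) have slope m. Its distance from (−1, −2) must equal 5√2:
(25/3m − (−25/3))² = 50(m² + 1)
7m² + 50m + 7 = 0, so m = −7 or m = −1/7.
With m = −7: 7x + y = −59. With m = −1/7: x + 7y = 35.

7x + y = −59 and x + 7y = 35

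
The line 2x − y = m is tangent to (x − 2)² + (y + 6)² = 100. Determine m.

m = 10 ± 10√5

Tangency holds when the distance from the centre (2, −6) to the line equals the radius 10:
|2·2 − 1·(−6) − m| / √5 = 10
|m − (10)| = 10√5.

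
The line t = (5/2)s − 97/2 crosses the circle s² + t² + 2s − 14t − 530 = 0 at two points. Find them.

(15, −11) and (23, 9)

From the line, t = (−97 + 5s)/2. Substituting:
29s² − 1102s + 10005 = 0  ⟹  s² − 38s + 345 = 0
s = 23 or s = 15, giving (23, 9) and (15, −11).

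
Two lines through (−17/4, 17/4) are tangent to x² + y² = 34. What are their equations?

Write the tangent as mx − y + (17/4 − m·(−17/4)) = 0 and set its distance from the centre to √34:
(17/4m − (−17/4))² = 34(m² + 1)
15m² − 34m + 15 = 0, so m = 5/3 or m = 3/5.
With m = 5/3: 5x − 3y = −34. With m = 3/5: 3x − 5y = −34.

5x − 3y = −34 and 3x − 5y = −34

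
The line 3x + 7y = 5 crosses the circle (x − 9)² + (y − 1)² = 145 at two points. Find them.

(−3, 2) and (18, −7)

From the line, y = (5 − 3x)/7. Substituting:
58x² − 870x − 3132 = 0  ⟹  x² − 15x − 54 = 0
x = 18 or x = −3, giving (18, −7) and (−3, 2).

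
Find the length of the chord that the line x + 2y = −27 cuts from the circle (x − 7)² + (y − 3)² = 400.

8√5

Express y = (−27 − x)/2 and substitute into the circle:
5x² + 10x − 315 = 0  ⟹  x² + 2x − 63 = 0
x = 7 or x = −9, giving (7, −17) and (−9, −9).
Chord length = distance between (7, −17) and (−9, −9) = √320 = 8√5.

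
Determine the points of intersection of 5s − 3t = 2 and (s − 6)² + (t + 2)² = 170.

Express t = (−2 + 5s)/3 and substitute into the circle:
34s² − 68s − 1190 = 0  ⟹  s² − 2s − 35 = 0
s = 7 or s = −5, giving (7, 11) and (−5, −9).

(−5, −9) and (7, 11)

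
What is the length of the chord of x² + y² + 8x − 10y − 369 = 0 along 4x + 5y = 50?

Centre (−4, 5), r² = 410. Perpendicular distance d from centre to line = |−41| / √41 = 41/√41.
Chord = 2√(r² − d²) = 2·√(369) = 6√41.

6√41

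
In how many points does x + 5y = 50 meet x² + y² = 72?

Substituting the line into the circle gives 26x² − 100x + 700 = 0.
Discriminant = (−100)² − 4·26·(700) = −62800 < 0.
No real roots: the line does not meet the circle.

0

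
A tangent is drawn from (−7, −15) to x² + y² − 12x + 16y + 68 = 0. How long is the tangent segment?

√186

The centre is (6, −8) and r = 4√2. The square of the distance from P to the centre is 169 + 49 = 218.
By the tangent–radius right angle, tangent length = √(|PO|² − r²) = √186.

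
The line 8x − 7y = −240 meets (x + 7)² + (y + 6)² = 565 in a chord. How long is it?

Express y = (240 + 8x)/7 and substitute into the circle:
113x² + 5198x + 54240 = 0  ⟹  x² + 46x + 480 = 0
x = −16 or x = −30, giving (−16, 16) and (−30, 0).
Chord length = distance between (−16, 16) and (−30, 0) = √452 = 2√113.

2√113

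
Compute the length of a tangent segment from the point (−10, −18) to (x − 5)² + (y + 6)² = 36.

3√37

With centre O = (5, −6), |OP|² = 369 and r² = 36.
The tangent meets the radius at right angles, so tangent² = |PO|² − r² = 369 − 36 = 333.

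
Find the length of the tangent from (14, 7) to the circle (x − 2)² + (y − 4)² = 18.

Centre (2, 4), r² = 18. |PO|² = (12)² + (3)² = 153.
The tangent meets the radius at right angles, so tangent² = |PO|² − r² = 153 − 18 = 135.

3√15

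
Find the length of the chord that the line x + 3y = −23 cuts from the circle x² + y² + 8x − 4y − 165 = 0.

7√10

Centre (−4, 2), r² = 185. Perpendicular distance d from centre to line = |25| / √10 = 25/√10.
Half the chord is √(r² − d²) = √(245/2), so the full chord is 7√10.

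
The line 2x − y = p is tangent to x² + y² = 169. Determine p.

Tangency holds when the distance from the centre (0, 0) to the line equals the radius 13:
|2·0 − 1·0 − p| / √5 = 13
|p| = 13√5.

p = ±13√5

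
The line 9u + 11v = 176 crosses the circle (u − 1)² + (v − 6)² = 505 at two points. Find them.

(−11, 25) and (22, −2)

Substitute v = (176 − 9u)/11:
202u² − 2222u − 48884 = 0  ⟹  u² − 11u − 242 = 0
u = 22 or u = −11, giving (22, −2) and (−11, 25).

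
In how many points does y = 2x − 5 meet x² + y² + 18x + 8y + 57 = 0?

Substituting the line into the circle gives 5x² + 14x + 42 = 0.
Discriminant = (14)² − 4·5·(42) = −644 < 0.
No real roots: the line does not meet the circle.

0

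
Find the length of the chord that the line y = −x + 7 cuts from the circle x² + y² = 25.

√2

Centre (0, 0), r² = 25. Perpendicular distance d from centre to line = |−7| / √2 = 7/√2.
Half the chord is √(r² − d²) = √(1/2), so the full chord is √2.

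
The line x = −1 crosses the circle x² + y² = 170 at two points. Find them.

(−1, −13) and (−1, 13)

The line gives x = −1. Substituting into the circle:
y² − 169 = 0
y = 13 or y = −13, giving (−1, 13) and (−1, −13).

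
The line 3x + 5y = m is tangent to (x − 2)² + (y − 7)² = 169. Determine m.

The line touches the circle iff its distance from (2, 7) is 13:
|3·2 + 5·7 − m| / √34 = 13
|m − (41)| = 13√34.

m = 41 ± 13√34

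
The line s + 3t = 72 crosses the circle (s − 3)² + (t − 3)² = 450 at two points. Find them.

(0, 24) and (18, 18)

From the line, t = (72 − s)/3. Substituting:
10s² − 180s = 0  ⟹  s² − 18s = 0
s = 18 or s = 0, giving (18, 18) and (0, 24).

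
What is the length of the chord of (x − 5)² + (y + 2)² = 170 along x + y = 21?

4√2

The distance from (5, −2) to the line is 18/√2, and r² = 170.
Half the chord is √(r² − d²) = √(8), so the full chord is 4√2.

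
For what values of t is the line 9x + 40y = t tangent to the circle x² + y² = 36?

Tangency holds when the distance from the centre (0, 0) to the line equals the radius 6:
|9·0 + 40·0 − t| / √1681 = 6
|t| = 6·41, so t = 246 or t = −246.

t = −246 or t = 246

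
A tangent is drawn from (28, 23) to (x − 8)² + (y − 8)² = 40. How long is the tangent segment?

Centre (8, 8), r² = 40. |PO|² = (20)² + (15)² = 625.
The tangent meets the radius at right angles, so tangent² = |PO|² − r² = 625 − 40 = 585.

3√65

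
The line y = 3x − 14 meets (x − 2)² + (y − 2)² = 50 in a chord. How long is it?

4√10

Express y = 3x − 14 and substitute into the circle:
10x² − 100x + 210 = 0  ⟹  x² − 10x + 21 = 0
x = 7 or x = 3, giving (7, 7) and (3, −5).
|(7, 7) − (3, −5)| = √((4)² + (12)²) = 4√10.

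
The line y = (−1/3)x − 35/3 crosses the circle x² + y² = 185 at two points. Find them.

Express y = (−35 − x)/3 and substitute into the circle:
10x² + 70x − 440 = 0  ⟹  x² + 7x − 44 = 0
x = 4 or x = −11, giving (4, −13) and (−11, −8).

(−11, −8) and (4, −13)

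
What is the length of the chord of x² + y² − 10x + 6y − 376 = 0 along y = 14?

22

The distance from (5, −3) to the line is 17, and r² = 410.
Chord = 2√(r² − d²) = 2·√(121) = 22.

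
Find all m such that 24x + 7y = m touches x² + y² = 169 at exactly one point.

m = −325 or m = 325

Tangency holds when the distance from the centre (0, 0) to the line equals the radius 13:
|24·0 + 7·0 − m| / √625 = 13
|m| = 13·25, so m = 325 or m = −325.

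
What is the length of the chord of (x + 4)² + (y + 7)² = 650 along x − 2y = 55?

14√5

From the line, y = (−55 + x)/2. Substituting:
5x² − 50x − 855 = 0  ⟹  x² − 10x − 171 = 0
x = 19 or x = −9, giving (19, −18) and (−9, −32).
Chord length = distance between (19, −18) and (−9, −32) = √980 = 14√5.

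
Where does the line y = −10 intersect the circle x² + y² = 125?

Express y = −10 and substitute into the circle:
x² − 25 = 0
x = 5 or x = −5, giving (5, −10) and (−5, −10).

(−5, −10) and (5, −10)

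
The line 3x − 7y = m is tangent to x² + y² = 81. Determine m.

The line touches the circle iff its distance from (0, 0) is 9:
|3·0 − 7·0 − m| / √58 = 9
|m| = 9√58.

m = ±9√58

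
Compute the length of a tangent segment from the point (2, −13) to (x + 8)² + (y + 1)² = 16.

The centre is (−8, −1) and r = 4. The square of the distance from P to the centre is 100 + 144 = 244.
The tangent meets the radius at right angles, so tangent² = |PO|² − r² = 244 − 16 = 228.

2√57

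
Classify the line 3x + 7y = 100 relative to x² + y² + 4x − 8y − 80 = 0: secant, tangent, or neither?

neither

Substituting the line into the circle gives 58x² − 236x + 480 = 0.
Δ = 55696 − 111360 = −55664.
No real roots: the line does not meet the circle.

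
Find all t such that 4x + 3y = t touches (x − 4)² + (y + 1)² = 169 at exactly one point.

t = −52 or t = 78

The line touches the circle iff its distance from (4, −1) is 13:
|4·4 + 3·(−1) − t| / √25 = 13
|t − (13)| = 13·5, so t = 78 or t = −52.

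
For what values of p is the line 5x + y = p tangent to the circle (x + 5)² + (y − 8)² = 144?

The line touches the circle iff its distance from (−5, 8) is 12:
|5·(−5) + 1·8 − p| / √26 = 12
|p − (−17)| = 12√26.

p = −17 ± 12√26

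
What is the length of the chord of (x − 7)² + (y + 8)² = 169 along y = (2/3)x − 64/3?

From the line, y = (−64 + 2x)/3. Substituting:
13x² − 286x + 520 = 0  ⟹  x² − 22x + 40 = 0
x = 20 or x = 2, giving (20, −8) and (2, −20).
|(20, −8) − (2, −20)| = √((18)² + (12)²) = 6√13.

6√13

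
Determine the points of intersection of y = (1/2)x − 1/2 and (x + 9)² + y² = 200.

From the line, y = (−1 + x)/2. Substituting:
5x² + 70x − 475 = 0  ⟹  x² + 14x − 95 = 0
x = 5 or x = −19, giving (5, 2) and (−19, −10).

(−19, −10) and (5, 2)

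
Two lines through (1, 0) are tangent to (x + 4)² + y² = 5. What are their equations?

Let a tangent through (1, 0) have slope m. Its distance from (−4, 0) must equal √5:
(−5m − (0))² = 5(m² + 1)
4m² − 1 = 0, so m = −1/2 or m = 1/2.
Through (1, 0) these give x + 2y = 1 and x − 2y = 1.

x + 2y = 1 and x − 2y = 1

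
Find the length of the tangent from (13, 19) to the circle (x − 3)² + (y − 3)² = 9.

√347

The centre is (3, 3) and r = 3. The square of the distance from P to the centre is 100 + 256 = 356.
The tangent meets the radius at right angles, so tangent² = |PO|² − r² = 356 − 9 = 347.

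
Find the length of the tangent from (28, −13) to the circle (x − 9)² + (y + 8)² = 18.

The centre is (9, −8) and r = 3√2. The square of the distance from P to the centre is 361 + 25 = 386.
The tangent meets the radius at right angles, so tangent² = |PO|² − r² = 386 − 18 = 368.

4√23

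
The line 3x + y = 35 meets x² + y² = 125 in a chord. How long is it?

Substitute y = −3x + 35:
10x² − 210x + 1100 = 0  ⟹  x² − 21x + 110 = 0
x = 11 or x = 10, giving (11, 2) and (10, 5).
|(11, 2) − (10, 5)| = √((1)² + (−3)²) = √10.

√10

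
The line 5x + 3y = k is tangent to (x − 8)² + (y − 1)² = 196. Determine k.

Tangency holds when the distance from the centre (8, 1) to the line equals the radius 14:
|5·8 + 3·1 − k| / √34 = 14
|k − (43)| = 14√34.

k = 43 ± 14√34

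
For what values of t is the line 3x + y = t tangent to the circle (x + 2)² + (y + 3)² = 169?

The line touches the circle iff its distance from (−2, −3) is 13:
|3·(−2) + 1·(−3) − t| / √10 = 13
|t − (−9)| = 13√10.

t = −9 ± 13√10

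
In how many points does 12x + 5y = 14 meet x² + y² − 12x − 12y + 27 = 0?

Substituting the line into the circle gives 169x² + 84x + 31 = 0.
Discriminant = (84)² − 4·169·(31) = −13900 < 0.
No real roots: the line does not meet the circle.

0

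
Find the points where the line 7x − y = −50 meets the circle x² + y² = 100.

Substitute y = 7x + 50:
50x² + 700x + 2400 = 0  ⟹  x² + 14x + 48 = 0
x = −6 or x = −8, giving (−6, 8) and (−8, −6).

(−8, −6) and (−6, 8)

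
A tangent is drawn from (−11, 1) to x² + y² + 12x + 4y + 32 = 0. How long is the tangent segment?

With centre O = (−6, −2), |OP|² = 34 and r² = 8.
By the tangent–radius right angle, tangent length = √(|PO|² − r²) = √26.

√26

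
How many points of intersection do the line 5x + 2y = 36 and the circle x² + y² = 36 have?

Substituting the line into the circle gives 29x² − 360x + 1152 = 0.
Discriminant = (−360)² − 4·29·(1152) = −4032 < 0.
No real roots: the line does not meet the circle.

0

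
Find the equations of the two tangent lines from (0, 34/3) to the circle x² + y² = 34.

5x + 3y = 34 and 5x − 3y = −34

Write the tangent as mx − y + (34/3 − m·(0)) = 0 and set its distance from the centre to √34:
[m·(0) − (−34/3)]² = 34(m² + 1)
9m² − 25 = 0, so m = −5/3 or m = 5/3.
Through (0, 34/3) these give 5x + 3y = 34 and 5x − 3y = −34.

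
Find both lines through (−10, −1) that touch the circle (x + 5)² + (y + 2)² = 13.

3x + 2y = −32 and 2x − 3y = −17

Let a tangent through (−10, −1) have slope m. Its distance from (−5, −2) must equal √13:
[m·(5) − (−1)]² = 13(m² + 1)
6m² + 5m − 6 = 0, so m = −3/2 or m = 2/3.
Through (−10, −1) these give 3x + 2y = −32 and 2x − 3y = −17.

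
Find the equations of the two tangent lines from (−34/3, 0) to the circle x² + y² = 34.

3x − 5y = −34 and 3x + 5y = −34

A line y − (0) = m(x − (−34/3)) is tangent when its distance from (0, 0) is √34:
(34/3m − (0))² = 34(m² + 1)
25m² − 9 = 0, so m = 3/5 or m = −3/5.
Through (−34/3, 0) these give 3x − 5y = −34 and 3x + 5y = −34.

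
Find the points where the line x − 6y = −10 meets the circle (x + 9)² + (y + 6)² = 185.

From the line, y = (10 + x)/6. Substituting:
37x² + 740x − 1628 = 0  ⟹  x² + 20x − 44 = 0
x = 2 or x = −22, giving (2, 2) and (−22, −2).

(−22, −2) and (2, 2)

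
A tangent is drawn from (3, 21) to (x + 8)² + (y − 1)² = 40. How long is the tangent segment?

The centre is (−8, 1) and r = 2√10. The square of the distance from P to the centre is 121 + 400 = 521.
By the tangent–radius right angle, tangent length = √(|PO|² − r²) = √481.

√481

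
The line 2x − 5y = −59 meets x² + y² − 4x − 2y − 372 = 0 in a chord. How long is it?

From the line, y = (59 + 2x)/5. Substituting:
29x² + 116x − 6409 = 0  ⟹  x² + 4x − 221 = 0
x = 13 or x = −17, giving (13, 17) and (−17, 5).
|(13, 17) − (−17, 5)| = √((30)² + (12)²) = 6√29.

6√29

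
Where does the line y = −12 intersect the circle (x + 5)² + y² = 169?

From the line, y = −12. Substituting:
x² + 10x = 0
x = 0 or x = −10, giving (0, −12) and (−10, −12).

(−10, −12) and (0, −12)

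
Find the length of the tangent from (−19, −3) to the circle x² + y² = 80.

√290

With centre O = (0, 0), |OP|² = 370 and r² = 80.
The tangent meets the radius at right angles, so tangent² = |PO|² − r² = 370 − 80 = 290.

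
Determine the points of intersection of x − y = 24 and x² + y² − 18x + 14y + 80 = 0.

Substitute y = x − 24:
2x² − 52x + 320 = 0  ⟹  x² − 26x + 160 = 0
x = 16 or x = 10, giving (16, −8) and (10, −14).

(10, −14) and (16, −8)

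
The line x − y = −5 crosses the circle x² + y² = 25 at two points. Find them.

Substitute y = x + 5:
2x² + 10x = 0  ⟹  x² + 5x = 0
x = 0 or x = −5, giving (0, 5) and (−5, 0).

(−5, 0) and (0, 5)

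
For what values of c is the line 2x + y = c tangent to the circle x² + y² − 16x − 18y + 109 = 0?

c = 25 ± 6√5

Tangency holds when the distance from the centre (8, 9) to the line equals the radius 6:
|2·8 + 1·9 − c| / √5 = 6
|c − (25)| = 6√5.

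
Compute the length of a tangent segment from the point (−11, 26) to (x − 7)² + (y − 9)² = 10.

Centre (7, 9), r² = 10. |PO|² = (−18)² + (17)² = 613.
Power of the point: PT² = |PO|² − r² = 603, so PT = 3√67.

3√67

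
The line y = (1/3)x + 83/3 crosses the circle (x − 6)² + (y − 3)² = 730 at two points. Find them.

(−11, 24) and (7, 30)

Substitute y = (83 + x)/3:
10x² + 40x − 770 = 0  ⟹  x² + 4x − 77 = 0
x = 7 or x = −11, giving (7, 30) and (−11, 24).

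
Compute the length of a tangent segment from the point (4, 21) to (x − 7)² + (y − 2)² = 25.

√345

Centre (7, 2), r² = 25. |PO|² = (−3)² + (19)² = 370.
Power of the point: PT² = |PO|² − r² = 345, so PT = √345.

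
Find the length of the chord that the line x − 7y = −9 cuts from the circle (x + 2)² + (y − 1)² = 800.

40√2

From the line, y = (9 + x)/7. Substituting:
50x² + 200x − 39000 = 0  ⟹  x² + 4x − 780 = 0
x = 26 or x = −30, giving (26, 5) and (−30, −3).
|(26, 5) − (−30, −3)| = √((56)² + (8)²) = 40√2.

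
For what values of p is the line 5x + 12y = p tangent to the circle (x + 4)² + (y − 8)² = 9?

p = 37 or p = 115

For a tangent, require d(centre, line) = r = 3.
|5·(−4) + 12·8 − p| / √169 = 3
|p − (76)| = 3·13, so p = 115 or p = 37.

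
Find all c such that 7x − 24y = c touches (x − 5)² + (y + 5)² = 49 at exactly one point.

c = −20 or c = 330

Tangency holds when the distance from the centre (5, −5) to the line equals the radius 7:
|7·5 − 24·(−5) − c| / √625 = 7
|c − (155)| = 7·25, so c = 330 or c = −20.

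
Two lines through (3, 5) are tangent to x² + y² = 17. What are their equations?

Let a tangent through (3, 5) have slope m. Its distance from (0, 0) must equal √17:
[m·(−3) − (−5)]² = 17(m² + 1)
4m² + 15m − 4 = 0, so m = −4 or m = 1/4.
Through (3, 5) these give 4x + y = 17 and x − 4y = −17.

4x + y = 17 and x − 4y = −17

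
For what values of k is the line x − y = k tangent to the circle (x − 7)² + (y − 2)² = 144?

Tangency holds when the distance from the centre (7, 2) to the line equals the radius 12:
|1·7 − 1·2 − k| / √2 = 12
|k − (5)| = 12√2.

k = 5 ± 12√2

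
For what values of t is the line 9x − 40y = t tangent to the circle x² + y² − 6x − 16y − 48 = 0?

The line touches the circle iff its distance from (3, 8) is 11:
|9·3 − 40·8 − t| / √1681 = 11
|t − (−293)| = 11·41, so t = 158 or t = −744.

t = −744 or t = 158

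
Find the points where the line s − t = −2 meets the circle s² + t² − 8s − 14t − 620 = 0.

From the line, t = s + 2. Substituting:
2s² − 18s − 644 = 0  ⟹  s² − 9s − 322 = 0
s = 23 or s = −14, giving (23, 25) and (−14, −12).

(−14, −12) and (23, 25)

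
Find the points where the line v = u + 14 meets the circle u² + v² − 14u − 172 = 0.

(−4, 10) and (−3, 11)

Express v = u + 14 and substitute into the circle:
2u² + 14u + 24 = 0  ⟹  u² + 7u + 12 = 0
u = −3 or u = −4, giving (−3, 11) and (−4, 10).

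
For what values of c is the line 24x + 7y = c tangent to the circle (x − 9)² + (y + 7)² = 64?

Tangency holds when the distance from the centre (9, −7) to the line equals the radius 8:
|24·9 + 7·(−7) − c| / √625 = 8
|c − (167)| = 8·25, so c = 367 or c = −33.

c = −33 or c = 367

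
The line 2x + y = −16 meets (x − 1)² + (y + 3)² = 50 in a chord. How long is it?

Centre (1, −3), r² = 50. Perpendicular distance d from centre to line = |15| / √5 = 15/√5.
Chord = 2√(r² − d²) = 2·√(5) = 2√5.

2√5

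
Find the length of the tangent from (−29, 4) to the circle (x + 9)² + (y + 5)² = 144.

√337

The centre is (−9, −5) and r = 12. The square of the distance from P to the centre is 400 + 81 = 481.
Power of the point: PT² = |PO|² − r² = 337, so PT = √337.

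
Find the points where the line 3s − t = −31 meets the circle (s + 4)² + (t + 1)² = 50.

(−11, −2) and (−9, 4)

Substitute t = 3s + 31:
10s² + 200s + 990 = 0  ⟹  s² + 20s + 99 = 0
s = −9 or s = −11, giving (−9, 4) and (−11, −2).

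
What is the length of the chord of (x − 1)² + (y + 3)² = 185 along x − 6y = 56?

Substitute y = (−56 + x)/6:
37x² − 148x − 5180 = 0  ⟹  x² − 4x − 140 = 0
x = 14 or x = −10, giving (14, −7) and (−10, −11).
|(14, −7) − (−10, −11)| = √((24)² + (4)²) = 4√37.

4√37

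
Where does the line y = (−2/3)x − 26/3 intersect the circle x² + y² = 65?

(−7, −4) and (−1, −8)

From the line, y = (−26 − 2x)/3. Substituting:
13x² + 104x + 91 = 0  ⟹  x² + 8x + 7 = 0
x = −1 or x = −7, giving (−1, −8) and (−7, −4).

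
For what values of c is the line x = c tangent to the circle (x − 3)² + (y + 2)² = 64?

c = −5 or c = 11

For a tangent, require d(centre, line) = r = 8.
|1·3 + 0·(−2) − c| / √1 = 8
|c − (3)| = 8, so c = 11 or c = −5.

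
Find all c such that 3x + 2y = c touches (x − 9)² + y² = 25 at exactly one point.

For a tangent, require d(centre, line) = r = 5.
|3·9 + 2·0 − c| / √13 = 5
|c − (27)| = 5√13.

c = 27 ± 5√13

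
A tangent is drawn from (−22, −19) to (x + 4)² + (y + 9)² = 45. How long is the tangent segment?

√379

The centre is (−4, −9) and r = 3√5. The square of the distance from P to the centre is 324 + 100 = 424.
Power of the point: PT² = |PO|² − r² = 379, so PT = √379.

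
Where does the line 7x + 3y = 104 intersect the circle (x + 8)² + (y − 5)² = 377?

From the line, y = (104 − 7x)/3. Substituting:
58x² − 1102x + 5104 = 0  ⟹  x² − 19x + 88 = 0
x = 11 or x = 8, giving (11, 9) and (8, 16).

(8, 16) and (11, 9)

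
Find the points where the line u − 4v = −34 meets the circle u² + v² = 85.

(−6, 7) and (2, 9)

Substitute v = (34 + u)/4:
17u² + 68u − 204 = 0  ⟹  u² + 4u − 12 = 0
u = 2 or u = −6, giving (2, 9) and (−6, 7).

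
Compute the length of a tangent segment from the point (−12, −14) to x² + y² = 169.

Centre (0, 0), r² = 169. |PO|² = (−12)² + (−14)² = 340.
By the tangent–radius right angle, tangent length = √(|PO|² − r²) = √171 = 3√19.

3√19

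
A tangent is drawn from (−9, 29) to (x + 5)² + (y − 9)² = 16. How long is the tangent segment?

20

Centre (−5, 9), r² = 16. |PO|² = (−4)² + (20)² = 416.
The tangent meets the radius at right angles, so tangent² = |PO|² − r² = 416 − 16 = 400.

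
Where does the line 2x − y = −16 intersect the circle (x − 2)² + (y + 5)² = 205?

From the line, y = 2x + 16. Substituting:
5x² + 80x + 240 = 0  ⟹  x² + 16x + 48 = 0
x = −4 or x = −12, giving (−4, 8) and (−12, −8).

(−12, −8) and (−4, 8)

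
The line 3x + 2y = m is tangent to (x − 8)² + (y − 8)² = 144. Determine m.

m = 40 ± 12√13

For a tangent, require d(centre, line) = r = 12.
|3·8 + 2·8 − m| / √13 = 12
|m − (40)| = 12√13.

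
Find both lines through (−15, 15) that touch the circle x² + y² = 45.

Write the tangent as mx − y + (15 − m·(−15)) = 0 and set its distance from the centre to 3√5:
[m·(15) − (−15)]² = 45(m² + 1)
2m² + 5m + 2 = 0, so m = −2 or m = −1/2.
Through (−15, 15) these give 2x + y = −15 and x + 2y = 15.

2x + y = −15 and x + 2y = 15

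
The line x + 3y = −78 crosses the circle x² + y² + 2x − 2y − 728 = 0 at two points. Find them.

Express y = (−78 − x)/3 and substitute into the circle:
10x² + 180x = 0  ⟹  x² + 18x = 0
x = 0 or x = −18, giving (0, −26) and (−18, −20).

(−18, −20) and (0, −26)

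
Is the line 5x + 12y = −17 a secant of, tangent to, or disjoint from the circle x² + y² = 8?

Substituting the line into the circle gives 169x² + 170x − 863 = 0.
Discriminant = (170)² − 4·169·(−863) = 612288 > 0.
Two real roots: the line is a secant.

secant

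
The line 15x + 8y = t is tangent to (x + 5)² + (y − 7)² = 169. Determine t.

Tangency holds when the distance from the centre (−5, 7) to the line equals the radius 13:
|15·(−5) + 8·7 − t| / √289 = 13
|t − (−19)| = 13·17, so t = 202 or t = −240.

t = −240 or t = 202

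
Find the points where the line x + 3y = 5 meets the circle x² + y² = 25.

(−4, 3) and (5, 0)

From the line, y = (5 − x)/3. Substituting:
10x² − 10x − 200 = 0  ⟹  x² − x − 20 = 0
x = 5 or x = −4, giving (5, 0) and (−4, 3).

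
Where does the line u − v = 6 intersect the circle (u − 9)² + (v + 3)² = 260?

(−5, −11) and (17, 11)

From the line, v = u − 6. Substituting:
2u² − 24u − 170 = 0  ⟹  u² − 12u − 85 = 0
u = 17 or u = −5, giving (17, 11) and (−5, −11).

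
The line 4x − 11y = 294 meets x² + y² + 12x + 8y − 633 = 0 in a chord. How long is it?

2√137

Express y = (−294 + 4x)/11 and substitute into the circle:
137x² − 548x − 16029 = 0  ⟹  x² − 4x − 117 = 0
x = 13 or x = −9, giving (13, −22) and (−9, −30).
Chord length = distance between (13, −22) and (−9, −30) = √548 = 2√137.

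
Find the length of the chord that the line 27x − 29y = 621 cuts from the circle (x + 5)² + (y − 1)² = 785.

√1570

Substitute y = (−621 + 27x)/29:
1570x² − 26690x − 216660 = 0  ⟹  x² − 17x − 138 = 0
x = 23 or x = −6, giving (23, 0) and (−6, −27).
Chord length = distance between (23, 0) and (−6, −27) = √1570 = √1570.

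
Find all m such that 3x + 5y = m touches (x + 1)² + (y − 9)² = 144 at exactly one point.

Tangency holds when the distance from the centre (−1, 9) to the line equals the radius 12:
|3·(−1) + 5·9 − m| / √34 = 12
|m − (42)| = 12√34.

m = 42 ± 12√34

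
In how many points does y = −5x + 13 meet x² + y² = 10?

d² = (5·0 + 1·0 − (13))²/26 = 13/2; r² = 10.
Since d² < r², the line cuts the circle twice.

2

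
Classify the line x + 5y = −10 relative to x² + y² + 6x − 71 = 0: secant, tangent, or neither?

d² = (1·(−3) + 5·0 − (−10))²/26 = 49/26; r² = 80.
Since d² < r², the line cuts the circle twice.

secant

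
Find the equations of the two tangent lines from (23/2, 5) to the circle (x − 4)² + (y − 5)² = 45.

2x + y = 28 and 2x − y = 18

Write the tangent as mx − y + (5 − m·(23/2)) = 0 and set its distance from the centre to 3√5:
(−15/2m − (0))² = 45(m² + 1)
m² − 4 = 0, so m = −2 or m = 2.
With m = −2: 2x + y = 28. With m = 2: 2x − y = 18.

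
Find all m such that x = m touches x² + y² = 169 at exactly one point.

m = −13 or m = 13

For a tangent, require d(centre, line) = r = 13.
|1·0 + 0·0 − m| / √1 = 13
|m| = 13, so m = 13 or m = −13.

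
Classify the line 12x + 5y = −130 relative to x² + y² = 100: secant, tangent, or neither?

Centre (0, 0), r² = 100. Distance² from centre to line = (130)²/169 = 100.
Since d² = r², the line is tangent.

tangent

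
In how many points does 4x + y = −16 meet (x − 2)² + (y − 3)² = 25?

Centre (2, 3), r² = 25. Distance² from centre to line = (27)²/17 = 729/17.
Since d² > r², the line lies outside the circle.

0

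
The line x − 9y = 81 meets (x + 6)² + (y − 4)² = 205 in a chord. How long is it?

The distance from (−6, 4) to the line is 123/√82, and r² = 205.
Half the chord is √(r² − d²) = √(41/2), so the full chord is √82.

√82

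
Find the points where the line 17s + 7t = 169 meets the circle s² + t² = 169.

(5, 12) and (12, −5)

Substitute t = (169 − 17s)/7:
338s² − 5746s + 20280 = 0  ⟹  s² − 17s + 60 = 0
s = 12 or s = 5, giving (12, −5) and (5, 12).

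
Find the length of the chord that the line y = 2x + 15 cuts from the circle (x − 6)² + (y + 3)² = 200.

4√5

The distance from (6, −3) to the line is 30/√5, and r² = 200.
Chord = 2√(r² − d²) = 2·√(20) = 4√5.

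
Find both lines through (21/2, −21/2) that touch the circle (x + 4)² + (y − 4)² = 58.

A line y − (−21/2) = m(x − (21/2)) is tangent when its distance from (−4, 4) is √58:
(−29/2m − (29/2))² = 58(m² + 1)
21m² + 58m + 21 = 0, so m = −3/7 or m = −7/3.
Through (21/2, −21/2) these give 3x + 7y = −42 and 7x + 3y = 42.

3x + 7y = −42 and 7x + 3y = 42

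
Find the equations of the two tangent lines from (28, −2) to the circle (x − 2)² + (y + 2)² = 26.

Let a tangent through (28, −2) have slope m. Its distance from (2, −2) must equal √26:
[m·(−26) − (0)]² = 26(m² + 1)
25m² − 1 = 0, so m = 1/5 or m = −1/5.
Through (28, −2) these give x − 5y = 38 and x + 5y = 18.

x − 5y = 38 and x + 5y = 18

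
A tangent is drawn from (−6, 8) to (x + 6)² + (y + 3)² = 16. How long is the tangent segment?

With centre O = (−6, −3), |OP|² = 121 and r² = 16.
By the tangent–radius right angle, tangent length = √(|PO|² − r²) = √105.

√105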